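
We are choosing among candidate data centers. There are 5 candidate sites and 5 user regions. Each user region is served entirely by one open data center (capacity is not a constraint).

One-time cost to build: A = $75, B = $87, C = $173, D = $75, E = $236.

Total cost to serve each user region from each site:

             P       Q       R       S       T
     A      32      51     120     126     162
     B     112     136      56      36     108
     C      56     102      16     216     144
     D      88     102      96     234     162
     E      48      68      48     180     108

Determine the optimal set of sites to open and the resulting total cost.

For any fixed open set, each user region goes to its cheapest open site; total = fixed + service.
{A, B}: P→A 32, Q→A 51, R→B 56, S→B 36, T→B 108. Service 283; fixed 162; total 445.
{A, B, D}: P→A 32, Q→A 51, R→B 56, S→B 36, T→B 108. Service 283; fixed 237; total 520.
{B}: P→B 112, Q→B 136, R→B 56, S→B 36, T→B 108. Service 448; fixed 87; total 535.
{A, B, C, D, E}: P→A 32, Q→A 51, R→C 16, S→B 36, T→B 108. Service 243; fixed 646; total 889.
No other subset beats 445.

Open A and B; minimum total cost 445.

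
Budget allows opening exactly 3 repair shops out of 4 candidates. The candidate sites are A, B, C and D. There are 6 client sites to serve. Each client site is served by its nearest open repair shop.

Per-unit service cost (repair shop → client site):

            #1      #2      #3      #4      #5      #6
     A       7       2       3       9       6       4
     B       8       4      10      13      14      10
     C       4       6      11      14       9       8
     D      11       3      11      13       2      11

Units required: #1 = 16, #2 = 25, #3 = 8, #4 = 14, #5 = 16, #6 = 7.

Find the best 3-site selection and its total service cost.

With exactly 3 open, each client site uses its cheapest among the chosen.
{A, C, D}: #1→C 4·16=64, #2→A 2·25=50, #3→A 3·8=24, #4→A 9·14=126, #5→D 2·16=32, #6→A 4·7=28. Service cost 324.
{A, B, D}: service cost 372
{A, B, C}: service cost 388
Among all 4 size-3 choices, {A, C, D} is lowest.

Choose A, C and D; total service cost 324.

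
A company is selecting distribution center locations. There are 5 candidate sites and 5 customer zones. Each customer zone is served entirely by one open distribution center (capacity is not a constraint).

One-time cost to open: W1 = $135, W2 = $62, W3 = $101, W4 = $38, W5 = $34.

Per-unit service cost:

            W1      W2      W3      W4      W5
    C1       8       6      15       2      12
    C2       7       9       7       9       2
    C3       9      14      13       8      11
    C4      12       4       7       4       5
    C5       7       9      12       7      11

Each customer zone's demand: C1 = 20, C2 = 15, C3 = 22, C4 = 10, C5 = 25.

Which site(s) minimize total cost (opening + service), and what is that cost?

For any fixed open set, each customer zone goes to its cheapest open site; total = fixed + service.
{W4, W5}: C1→W4 2·20=40, C2→W5 2·15=30, C3→W4 8·22=176, C4→W4 4·10=40, C5→W4 7·25=175. Service 461; fixed 72; total 533.
{W2, W4, W5}: service 461 + fixed 134 = 595
{W4}: service 566 + fixed 38 = 604
{W1, W2, W3, W4, W5}: service 461 + fixed 370 = 831
No other subset beats 533.

Open W4 and W5; minimum total cost 533.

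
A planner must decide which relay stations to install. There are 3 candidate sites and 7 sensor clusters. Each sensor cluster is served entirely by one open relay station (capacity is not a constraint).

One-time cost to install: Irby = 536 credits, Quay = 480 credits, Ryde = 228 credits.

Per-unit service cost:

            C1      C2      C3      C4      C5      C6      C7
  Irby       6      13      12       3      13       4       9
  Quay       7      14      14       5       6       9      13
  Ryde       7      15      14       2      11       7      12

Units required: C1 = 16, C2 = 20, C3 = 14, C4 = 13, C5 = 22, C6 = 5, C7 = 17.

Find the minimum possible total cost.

For any fixed open set, each sensor cluster goes to its cheapest open site; total = fixed + service.
{Ryde}: C1→Ryde 7·16=112, C2→Ryde 15·20=300, C3→Ryde 14·14=196, C4→Ryde 2·13=26, C5→Ryde 11·22=242, C6→Ryde 7·5=35, C7→Ryde 12·17=204. Service 1115; fixed 228; total 1343.
{Quay}: service 1051 + fixed 480 = 1531
{Irby}: C1→Irby 6·16=96, C2→Irby 13·20=260, C3→Irby 12·14=168, C4→Irby 3·13=39, C5→Irby 13·22=286, C6→Irby 4·5=20, C7→Irby 9·17=153. Service 1022; fixed 536; total 1558.
{Irby, Quay, Ryde}: C1→Irby 6·16=96, C2→Irby 13·20=260, C3→Irby 12·14=168, C4→Ryde 2·13=26, C5→Quay 6·22=132, C6→Irby 4·5=20, C7→Irby 9·17=153. Service 855; fixed 1244; total 2099.
(All 7 nonempty subsets were checked; Ryde only is lowest.)

Minimum total cost: 1343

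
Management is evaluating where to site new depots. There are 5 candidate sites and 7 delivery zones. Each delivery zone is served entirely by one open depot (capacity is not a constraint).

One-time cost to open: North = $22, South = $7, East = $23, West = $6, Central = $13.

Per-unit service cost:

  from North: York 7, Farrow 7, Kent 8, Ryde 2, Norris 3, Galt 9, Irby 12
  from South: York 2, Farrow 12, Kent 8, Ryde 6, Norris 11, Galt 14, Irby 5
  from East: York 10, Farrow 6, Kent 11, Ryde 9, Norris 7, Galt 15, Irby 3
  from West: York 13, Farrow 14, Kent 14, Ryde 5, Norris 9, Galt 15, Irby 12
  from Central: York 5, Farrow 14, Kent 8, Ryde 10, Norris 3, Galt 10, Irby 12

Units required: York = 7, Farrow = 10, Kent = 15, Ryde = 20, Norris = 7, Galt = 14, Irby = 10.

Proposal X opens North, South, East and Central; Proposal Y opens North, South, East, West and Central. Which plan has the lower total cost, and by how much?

Proposal X is cheaper by 6.

Proposal X: {North, South, East, Central}: York→South 2·7=14, Farrow→East 6·10=60, Kent→North 8·15=120, Ryde→North 2·20=40, Norris→North 3·7=21, Galt→North 9·14=126, Irby→East 3·10=30. Service 411; fixed 65; total 476.
Proposal Y: {North, South, East, West, Central}: York→South 2·7=14, Farrow→East 6·10=60, Kent→North 8·15=120, Ryde→North 2·20=40, Norris→North 3·7=21, Galt→North 9·14=126, Irby→East 3·10=30. Service 411; fixed 71; total 482.
Difference: |476 − 482| = 6.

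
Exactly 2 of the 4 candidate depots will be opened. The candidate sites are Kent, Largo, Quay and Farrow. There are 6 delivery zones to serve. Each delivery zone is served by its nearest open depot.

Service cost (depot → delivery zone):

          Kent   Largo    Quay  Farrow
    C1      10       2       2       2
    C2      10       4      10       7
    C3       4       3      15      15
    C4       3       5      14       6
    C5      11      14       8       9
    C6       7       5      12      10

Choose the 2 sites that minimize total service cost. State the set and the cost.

With exactly 2 open, each delivery zone uses its cheapest among the chosen.
{Largo, Quay}: C1→Largo 2, C2→Largo 4, C3→Largo 3, C4→Largo 5, C5→Quay 8, C6→Largo 5. Service cost 27.
{Kent, Largo}: service cost 28
{Largo, Farrow}: service cost 28
Among all 6 size-2 choices, {Largo, Quay} is lowest.

Choose Largo and Quay; total service cost 27.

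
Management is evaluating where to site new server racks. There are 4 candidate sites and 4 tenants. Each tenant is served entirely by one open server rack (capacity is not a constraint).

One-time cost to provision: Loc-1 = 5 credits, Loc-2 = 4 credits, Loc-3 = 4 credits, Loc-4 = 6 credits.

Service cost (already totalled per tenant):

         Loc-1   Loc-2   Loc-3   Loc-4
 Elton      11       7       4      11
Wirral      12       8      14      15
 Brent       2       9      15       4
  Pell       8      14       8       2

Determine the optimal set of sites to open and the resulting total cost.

For any fixed open set, each tenant goes to its cheapest open site; total = fixed + service.
{Loc-2, Loc-4}: Elton→Loc-2 7, Wirral→Loc-2 8, Brent→Loc-4 4, Pell→Loc-4 2. Service 21; fixed 10; total 31.
{Loc-2, Loc-3, Loc-4}: service 18 + fixed 14 = 32
{Loc-1, Loc-2}: service 25 + fixed 9 = 34
{Loc-1, Loc-2, Loc-3, Loc-4}: Elton→Loc-3 4, Wirral→Loc-2 8, Brent→Loc-1 2, Pell→Loc-4 2. Service 16; fixed 19; total 35.
No other subset beats 31.

Open Loc-2 and Loc-4; minimum total cost 31.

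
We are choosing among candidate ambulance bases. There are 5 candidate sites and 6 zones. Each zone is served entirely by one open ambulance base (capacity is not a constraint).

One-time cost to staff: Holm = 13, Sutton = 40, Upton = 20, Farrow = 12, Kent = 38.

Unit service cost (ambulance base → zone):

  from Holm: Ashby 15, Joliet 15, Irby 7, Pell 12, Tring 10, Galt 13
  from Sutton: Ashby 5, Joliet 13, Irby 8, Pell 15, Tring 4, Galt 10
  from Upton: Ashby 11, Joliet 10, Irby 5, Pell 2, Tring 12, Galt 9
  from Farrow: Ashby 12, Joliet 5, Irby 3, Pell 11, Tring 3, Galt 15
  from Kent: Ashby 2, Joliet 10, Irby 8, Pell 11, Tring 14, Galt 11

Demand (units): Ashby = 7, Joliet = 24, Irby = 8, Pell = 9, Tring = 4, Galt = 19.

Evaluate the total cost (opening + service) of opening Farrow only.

Total cost: 636

Each zone is assigned to its cheapest site among the open ones.
{Farrow}: Ashby→Farrow 12·7=84, Joliet→Farrow 5·24=120, Irby→Farrow 3·8=24, Pell→Farrow 11·9=99, Tring→Farrow 3·4=12, Galt→Farrow 15·19=285. Service 624; fixed 12; total 636.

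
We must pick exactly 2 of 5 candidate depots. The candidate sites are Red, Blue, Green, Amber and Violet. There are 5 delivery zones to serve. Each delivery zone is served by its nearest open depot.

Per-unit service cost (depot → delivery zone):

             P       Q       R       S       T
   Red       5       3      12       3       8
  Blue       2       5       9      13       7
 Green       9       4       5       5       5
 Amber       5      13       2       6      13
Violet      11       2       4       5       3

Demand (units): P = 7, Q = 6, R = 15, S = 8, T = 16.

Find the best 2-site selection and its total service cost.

With exactly 2 open, each delivery zone uses its cheapest among the chosen.
{Amber, Violet}: P→Amber 5·7=35, Q→Violet 2·6=12, R→Amber 2·15=30, S→Violet 5·8=40, T→Violet 3·16=48. Service cost 165.
{Blue, Violet}: service cost 174
{Red, Violet}: service cost 179
Among all 10 size-2 choices, {Amber, Violet} is lowest.

Choose Amber and Violet; total service cost 165.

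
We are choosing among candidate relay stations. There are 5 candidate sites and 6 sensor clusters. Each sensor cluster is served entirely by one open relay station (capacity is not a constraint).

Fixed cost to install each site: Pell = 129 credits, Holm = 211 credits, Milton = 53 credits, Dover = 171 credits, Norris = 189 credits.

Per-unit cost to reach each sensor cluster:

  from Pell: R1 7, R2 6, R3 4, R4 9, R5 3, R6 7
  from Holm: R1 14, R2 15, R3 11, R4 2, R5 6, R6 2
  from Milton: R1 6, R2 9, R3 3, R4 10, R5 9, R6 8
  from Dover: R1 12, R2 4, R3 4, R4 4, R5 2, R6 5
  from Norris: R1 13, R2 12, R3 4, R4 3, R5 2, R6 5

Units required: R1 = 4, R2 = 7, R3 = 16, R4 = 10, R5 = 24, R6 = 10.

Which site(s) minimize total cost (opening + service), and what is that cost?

Open Dover only; minimum total cost 449.

For any fixed open set, each sensor cluster goes to its cheapest open site; total = fixed + service.
{Dover}: R1→Dover 12·4=48, R2→Dover 4·7=28, R3→Dover 4·16=64, R4→Dover 4·10=40, R5→Dover 2·24=48, R6→Dover 5·10=50. Service 278; fixed 171; total 449.
{Milton, Dover}: R1→Milton 6·4=24, R2→Dover 4·7=28, R3→Milton 3·16=48, R4→Dover 4·10=40, R5→Dover 2·24=48, R6→Dover 5·10=50. Service 238; fixed 224; total 462.
{Pell}: service 366 + fixed 129 = 495
{Pell, Holm, Milton, Dover, Norris}: R1→Milton 6·4=24, R2→Dover 4·7=28, R3→Milton 3·16=48, R4→Holm 2·10=20, R5→Dover 2·24=48, R6→Holm 2·10=20. Service 188; fixed 753; total 941.
No other subset beats 449.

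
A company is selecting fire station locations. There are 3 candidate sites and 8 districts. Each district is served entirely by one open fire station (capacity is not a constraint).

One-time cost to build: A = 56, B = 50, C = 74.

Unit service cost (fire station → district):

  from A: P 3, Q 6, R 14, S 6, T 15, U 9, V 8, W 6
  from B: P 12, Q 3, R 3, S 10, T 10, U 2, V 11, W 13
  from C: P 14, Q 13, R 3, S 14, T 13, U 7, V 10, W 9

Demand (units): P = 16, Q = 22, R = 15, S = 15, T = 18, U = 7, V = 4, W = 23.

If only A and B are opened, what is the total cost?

Total cost: 719

Each district is assigned to its cheapest site among the open ones.
{A, B}: P→A 3·16=48, Q→B 3·22=66, R→B 3·15=45, S→A 6·15=90, T→B 10·18=180, U→B 2·7=14, V→A 8·4=32, W→A 6·23=138. Service 613; fixed 106; total 719.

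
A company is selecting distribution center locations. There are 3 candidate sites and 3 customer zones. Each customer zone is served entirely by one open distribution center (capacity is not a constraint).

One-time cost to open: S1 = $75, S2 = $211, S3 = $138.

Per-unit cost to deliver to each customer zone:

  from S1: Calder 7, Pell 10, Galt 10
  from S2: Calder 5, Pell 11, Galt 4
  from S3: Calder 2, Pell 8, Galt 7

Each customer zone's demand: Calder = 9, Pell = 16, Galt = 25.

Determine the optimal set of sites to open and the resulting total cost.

Open S3 only; minimum total cost 459.

For any fixed open set, each customer zone goes to its cheapest open site; total = fixed + service.
{S3}: Calder→S3 2·9=18, Pell→S3 8·16=128, Galt→S3 7·25=175. Service 321; fixed 138; total 459.
{S2}: service 321 + fixed 211 = 532
{S1, S3}: service 321 + fixed 213 = 534
{S1, S2, S3}: Calder→S3 2·9=18, Pell→S3 8·16=128, Galt→S2 4·25=100. Service 246; fixed 424; total 670.
No other subset beats 459.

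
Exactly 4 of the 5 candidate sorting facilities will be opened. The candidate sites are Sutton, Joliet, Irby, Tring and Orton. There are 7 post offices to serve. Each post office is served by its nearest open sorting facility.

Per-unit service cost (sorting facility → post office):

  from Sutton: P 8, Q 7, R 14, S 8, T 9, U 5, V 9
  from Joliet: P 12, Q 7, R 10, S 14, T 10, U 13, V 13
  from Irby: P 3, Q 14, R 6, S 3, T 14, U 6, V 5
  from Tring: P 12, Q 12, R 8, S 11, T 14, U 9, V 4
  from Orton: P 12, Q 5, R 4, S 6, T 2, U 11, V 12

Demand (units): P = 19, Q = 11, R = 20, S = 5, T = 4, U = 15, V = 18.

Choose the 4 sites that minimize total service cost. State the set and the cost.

Choose Sutton, Irby, Tring and Orton; total service cost 362.

With exactly 4 open, each post office uses its cheapest among the chosen.
{Sutton, Irby, Tring, Orton}: P→Irby 3·19=57, Q→Orton 5·11=55, R→Orton 4·20=80, S→Irby 3·5=15, T→Orton 2·4=8, U→Sutton 5·15=75, V→Tring 4·18=72. Service cost 362.
{Joliet, Irby, Tring, Orton}: service cost 377
{Sutton, Joliet, Irby, Orton}: service cost 380
Among all 5 size-4 choices, {Sutton, Irby, Tring, Orton} is lowest.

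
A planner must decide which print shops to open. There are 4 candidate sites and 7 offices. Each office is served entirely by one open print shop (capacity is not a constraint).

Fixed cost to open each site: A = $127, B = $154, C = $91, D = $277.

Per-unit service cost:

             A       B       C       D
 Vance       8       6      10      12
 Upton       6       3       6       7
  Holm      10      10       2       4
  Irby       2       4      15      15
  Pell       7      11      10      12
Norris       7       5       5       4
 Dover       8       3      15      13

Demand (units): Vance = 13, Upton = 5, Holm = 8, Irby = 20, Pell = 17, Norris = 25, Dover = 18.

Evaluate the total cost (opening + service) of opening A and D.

Total cost: 973

Each office is assigned to its cheapest site among the open ones.
{A, D}: Vance→A 8·13=104, Upton→A 6·5=30, Holm→D 4·8=32, Irby→A 2·20=40, Pell→A 7·17=119, Norris→D 4·25=100, Dover→A 8·18=144. Service 569; fixed 404; total 973.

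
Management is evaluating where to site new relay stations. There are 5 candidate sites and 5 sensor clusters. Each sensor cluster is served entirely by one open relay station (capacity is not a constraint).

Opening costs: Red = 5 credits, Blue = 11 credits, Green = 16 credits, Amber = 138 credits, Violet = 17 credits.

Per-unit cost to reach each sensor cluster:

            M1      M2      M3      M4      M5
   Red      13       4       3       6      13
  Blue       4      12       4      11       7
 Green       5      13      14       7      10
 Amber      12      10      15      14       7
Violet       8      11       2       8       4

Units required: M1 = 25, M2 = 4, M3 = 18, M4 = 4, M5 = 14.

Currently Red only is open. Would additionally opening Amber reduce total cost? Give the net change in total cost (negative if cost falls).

No — net change +29 (cost rises by 29).

Current service cost with {Red}: 601.
Adding Amber: each sensor cluster re-picks its cheapest; new service cost 492, saving 109.
Extra fixed cost: 138. Net change = 138 − 109 = 29.
(Totals: 606 → 635.)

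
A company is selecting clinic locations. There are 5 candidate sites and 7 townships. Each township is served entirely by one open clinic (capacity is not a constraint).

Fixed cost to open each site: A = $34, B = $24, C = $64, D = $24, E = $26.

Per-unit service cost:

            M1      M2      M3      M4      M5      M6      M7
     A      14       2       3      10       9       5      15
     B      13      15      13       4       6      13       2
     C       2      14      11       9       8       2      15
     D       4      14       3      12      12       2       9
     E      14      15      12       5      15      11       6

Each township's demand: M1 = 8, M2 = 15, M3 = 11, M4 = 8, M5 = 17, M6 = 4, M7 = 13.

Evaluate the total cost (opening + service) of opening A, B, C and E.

Each township is assigned to its cheapest site among the open ones.
{A, B, C, E}: M1→C 2·8=16, M2→A 2·15=30, M3→A 3·11=33, M4→B 4·8=32, M5→B 6·17=102, M6→C 2·4=8, M7→B 2·13=26. Service 247; fixed 148; total 395.

Total cost: 395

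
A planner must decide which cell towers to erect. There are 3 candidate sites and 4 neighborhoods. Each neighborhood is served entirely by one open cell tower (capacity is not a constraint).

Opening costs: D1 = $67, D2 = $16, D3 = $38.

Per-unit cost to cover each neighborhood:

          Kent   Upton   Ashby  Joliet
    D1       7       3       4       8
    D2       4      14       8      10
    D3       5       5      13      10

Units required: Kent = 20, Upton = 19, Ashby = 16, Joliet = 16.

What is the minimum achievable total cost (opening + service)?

Minimum total cost: 412

For any fixed open set, each neighborhood goes to its cheapest open site; total = fixed + service.
{D1, D2}: Kent→D2 4·20=80, Upton→D1 3·19=57, Ashby→D1 4·16=64, Joliet→D1 8·16=128. Service 329; fixed 83; total 412.
{D1, D2, D3}: service 329 + fixed 121 = 450
{D1, D3}: service 349 + fixed 105 = 454
{D2}: service 634 + fixed 16 = 650
(All 7 nonempty subsets were checked; D1 and D2 is lowest.)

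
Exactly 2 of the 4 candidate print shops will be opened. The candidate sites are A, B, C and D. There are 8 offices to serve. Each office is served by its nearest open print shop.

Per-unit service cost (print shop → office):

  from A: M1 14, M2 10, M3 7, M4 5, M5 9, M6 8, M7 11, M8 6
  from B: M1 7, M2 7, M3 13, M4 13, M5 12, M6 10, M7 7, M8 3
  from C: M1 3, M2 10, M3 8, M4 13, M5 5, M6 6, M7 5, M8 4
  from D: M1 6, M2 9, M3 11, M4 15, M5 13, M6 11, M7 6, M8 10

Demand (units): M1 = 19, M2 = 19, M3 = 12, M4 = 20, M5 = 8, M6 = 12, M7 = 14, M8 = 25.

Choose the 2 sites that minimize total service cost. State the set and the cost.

With exactly 2 open, each office uses its cheapest among the chosen.
{A, C}: M1→C 3·19=57, M2→A 10·19=190, M3→A 7·12=84, M4→A 5·20=100, M5→C 5·8=40, M6→C 6·12=72, M7→C 5·14=70, M8→C 4·25=100. Service cost 713.
{A, B}: service cost 791
{B, C}: service cost 803
Among all 6 size-2 choices, {A, C} is lowest.

Choose A and C; total service cost 713.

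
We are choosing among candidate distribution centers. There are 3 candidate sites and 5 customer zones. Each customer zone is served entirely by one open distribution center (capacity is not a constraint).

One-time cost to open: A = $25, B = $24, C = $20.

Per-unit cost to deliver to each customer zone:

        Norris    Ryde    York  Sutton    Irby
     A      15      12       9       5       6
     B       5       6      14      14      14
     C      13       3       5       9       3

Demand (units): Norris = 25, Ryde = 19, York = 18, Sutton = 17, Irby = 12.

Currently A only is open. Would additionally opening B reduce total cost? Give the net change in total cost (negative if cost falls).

Yes — net change −340 (cost falls by 340).

Current service cost with {A}: 922.
Adding B: each customer zone re-picks its cheapest; new service cost 558, saving 364.
Extra fixed cost: 24. Net change = 24 − 364 = -340.
(Totals: 947 → 607.)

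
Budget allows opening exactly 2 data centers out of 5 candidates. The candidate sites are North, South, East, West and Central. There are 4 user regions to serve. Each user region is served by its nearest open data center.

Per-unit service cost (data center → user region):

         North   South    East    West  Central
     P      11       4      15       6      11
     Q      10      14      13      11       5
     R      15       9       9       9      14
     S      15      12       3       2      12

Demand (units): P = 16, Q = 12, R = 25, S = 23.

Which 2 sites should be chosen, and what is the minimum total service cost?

Choose West and Central; total service cost 427.

With exactly 2 open, each user region uses its cheapest among the chosen.
{West, Central}: P→West 6·16=96, Q→Central 5·12=60, R→West 9·25=225, S→West 2·23=46. Service cost 427.
{South, West}: service cost 467
{North, West}: service cost 487
Among all 10 size-2 choices, {West, Central} is lowest.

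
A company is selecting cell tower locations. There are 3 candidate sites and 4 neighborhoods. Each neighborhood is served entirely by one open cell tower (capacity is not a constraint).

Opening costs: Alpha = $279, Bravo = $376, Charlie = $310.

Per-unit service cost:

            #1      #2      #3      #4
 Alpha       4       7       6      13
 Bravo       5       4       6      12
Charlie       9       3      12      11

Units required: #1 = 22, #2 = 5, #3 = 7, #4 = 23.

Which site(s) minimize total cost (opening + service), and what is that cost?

Open Alpha only; minimum total cost 743.

For any fixed open set, each neighborhood goes to its cheapest open site; total = fixed + service.
{Alpha}: #1→Alpha 4·22=88, #2→Alpha 7·5=35, #3→Alpha 6·7=42, #4→Alpha 13·23=299. Service 464; fixed 279; total 743.
{Bravo}: service 448 + fixed 376 = 824
{Charlie}: #1→Charlie 9·22=198, #2→Charlie 3·5=15, #3→Charlie 12·7=84, #4→Charlie 11·23=253. Service 550; fixed 310; total 860.
{Alpha, Bravo, Charlie}: service 398 + fixed 965 = 1363
No other subset beats 743.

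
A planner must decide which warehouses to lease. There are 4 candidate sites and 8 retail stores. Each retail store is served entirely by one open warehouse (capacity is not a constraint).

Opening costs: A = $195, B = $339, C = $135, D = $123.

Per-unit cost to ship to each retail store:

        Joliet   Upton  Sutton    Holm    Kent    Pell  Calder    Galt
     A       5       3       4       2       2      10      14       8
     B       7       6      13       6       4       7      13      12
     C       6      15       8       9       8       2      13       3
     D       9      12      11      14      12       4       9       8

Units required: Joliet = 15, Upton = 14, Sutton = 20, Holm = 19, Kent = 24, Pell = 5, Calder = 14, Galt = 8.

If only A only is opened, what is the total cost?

Total cost: 788

Each retail store is assigned to its cheapest site among the open ones.
{A}: Joliet→A 5·15=75, Upton→A 3·14=42, Sutton→A 4·20=80, Holm→A 2·19=38, Kent→A 2·24=48, Pell→A 10·5=50, Calder→A 14·14=196, Galt→A 8·8=64. Service 593; fixed 195; total 788.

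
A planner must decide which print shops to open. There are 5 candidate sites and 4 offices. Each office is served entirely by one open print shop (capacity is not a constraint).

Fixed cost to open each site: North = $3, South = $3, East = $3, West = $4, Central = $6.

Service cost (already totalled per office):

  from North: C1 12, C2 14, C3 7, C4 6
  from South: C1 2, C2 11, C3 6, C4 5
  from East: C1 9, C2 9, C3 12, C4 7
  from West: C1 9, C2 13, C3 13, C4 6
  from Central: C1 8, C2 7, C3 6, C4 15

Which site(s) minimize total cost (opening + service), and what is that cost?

For any fixed open set, each office goes to its cheapest open site; total = fixed + service.
{South}: C1→South 2, C2→South 11, C3→South 6, C4→South 5. Service 24; fixed 3; total 27.
{South, East}: service 22 + fixed 6 = 28
{South, Central}: service 20 + fixed 9 = 29
{North, South, East, West, Central}: service 20 + fixed 19 = 39
No other subset beats 27.

Open South only; minimum total cost 27.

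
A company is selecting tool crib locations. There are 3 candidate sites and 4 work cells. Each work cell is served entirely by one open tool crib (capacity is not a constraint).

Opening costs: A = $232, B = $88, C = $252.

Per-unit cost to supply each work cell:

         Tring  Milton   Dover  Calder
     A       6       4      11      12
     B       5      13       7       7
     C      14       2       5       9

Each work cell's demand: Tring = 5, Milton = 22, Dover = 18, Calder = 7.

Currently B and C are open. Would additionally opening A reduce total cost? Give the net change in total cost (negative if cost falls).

No — net change +232 (cost rises by 232).

Current service cost with {B, C}: 208.
Adding A: each work cell re-picks its cheapest; new service cost 208, saving 0.
Extra fixed cost: 232. Net change = 232 − 0 = 232.
(Totals: 548 → 780.)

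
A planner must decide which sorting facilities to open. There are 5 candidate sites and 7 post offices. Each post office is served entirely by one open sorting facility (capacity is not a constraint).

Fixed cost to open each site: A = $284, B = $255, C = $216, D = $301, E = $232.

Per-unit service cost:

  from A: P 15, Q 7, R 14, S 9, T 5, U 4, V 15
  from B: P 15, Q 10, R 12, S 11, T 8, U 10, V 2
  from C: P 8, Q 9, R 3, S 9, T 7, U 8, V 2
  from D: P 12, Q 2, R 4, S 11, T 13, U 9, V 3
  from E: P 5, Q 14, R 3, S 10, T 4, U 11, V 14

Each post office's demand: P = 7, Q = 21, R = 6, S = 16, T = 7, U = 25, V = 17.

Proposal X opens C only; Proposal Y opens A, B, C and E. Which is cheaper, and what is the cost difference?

Proposal X: {C}: P→C 8·7=56, Q→C 9·21=189, R→C 3·6=18, S→C 9·16=144, T→C 7·7=49, U→C 8·25=200, V→C 2·17=34. Service 690; fixed 216; total 906.
Proposal Y: {A, B, C, E}: P→E 5·7=35, Q→A 7·21=147, R→C 3·6=18, S→A 9·16=144, T→E 4·7=28, U→A 4·25=100, V→B 2·17=34. Service 506; fixed 987; total 1493.
Difference: |906 − 1493| = 587.

Proposal X is cheaper by 587.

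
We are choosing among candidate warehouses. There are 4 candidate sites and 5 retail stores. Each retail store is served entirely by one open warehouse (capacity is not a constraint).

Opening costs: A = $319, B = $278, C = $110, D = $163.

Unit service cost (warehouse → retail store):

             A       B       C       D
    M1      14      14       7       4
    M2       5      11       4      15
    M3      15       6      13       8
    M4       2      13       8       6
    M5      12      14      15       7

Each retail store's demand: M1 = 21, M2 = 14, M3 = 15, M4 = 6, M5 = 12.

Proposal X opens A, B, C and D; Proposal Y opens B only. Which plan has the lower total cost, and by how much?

Proposal X: {A, B, C, D}: M1→D 4·21=84, M2→C 4·14=56, M3→B 6·15=90, M4→A 2·6=12, M5→D 7·12=84. Service 326; fixed 870; total 1196.
Proposal Y: {B}: M1→B 14·21=294, M2→B 11·14=154, M3→B 6·15=90, M4→B 13·6=78, M5→B 14·12=168. Service 784; fixed 278; total 1062.
Difference: |1196 − 1062| = 134.

Proposal Y is cheaper by 134.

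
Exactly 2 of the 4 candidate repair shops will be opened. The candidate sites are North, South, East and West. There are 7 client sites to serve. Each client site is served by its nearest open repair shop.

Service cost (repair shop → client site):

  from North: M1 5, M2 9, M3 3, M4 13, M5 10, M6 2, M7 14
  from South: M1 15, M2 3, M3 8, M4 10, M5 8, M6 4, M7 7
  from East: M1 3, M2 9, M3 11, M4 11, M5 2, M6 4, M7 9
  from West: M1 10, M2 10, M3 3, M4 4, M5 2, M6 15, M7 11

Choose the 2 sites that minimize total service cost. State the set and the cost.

With exactly 2 open, each client site uses its cheapest among the chosen.
{South, West}: M1→West 10, M2→South 3, M3→West 3, M4→West 4, M5→West 2, M6→South 4, M7→South 7. Service cost 33.
{East, West}: service cost 34
{North, West}: service cost 36
Among all 6 size-2 choices, {South, West} is lowest.

Choose South and West; total service cost 33.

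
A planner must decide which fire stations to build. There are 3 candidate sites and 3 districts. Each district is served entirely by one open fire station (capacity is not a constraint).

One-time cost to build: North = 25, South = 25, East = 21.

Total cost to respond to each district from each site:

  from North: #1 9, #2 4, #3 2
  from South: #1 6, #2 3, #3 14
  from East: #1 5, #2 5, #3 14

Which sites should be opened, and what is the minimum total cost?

Open North only; minimum total cost 40.

For any fixed open set, each district goes to its cheapest open site; total = fixed + service.
{North}: #1→North 9, #2→North 4, #3→North 2. Service 15; fixed 25; total 40.
{East}: service 24 + fixed 21 = 45
{South}: #1→South 6, #2→South 3, #3→South 14. Service 23; fixed 25; total 48.
{North, South, East}: #1→East 5, #2→South 3, #3→North 2. Service 10; fixed 71; total 81.
No other subset beats 40.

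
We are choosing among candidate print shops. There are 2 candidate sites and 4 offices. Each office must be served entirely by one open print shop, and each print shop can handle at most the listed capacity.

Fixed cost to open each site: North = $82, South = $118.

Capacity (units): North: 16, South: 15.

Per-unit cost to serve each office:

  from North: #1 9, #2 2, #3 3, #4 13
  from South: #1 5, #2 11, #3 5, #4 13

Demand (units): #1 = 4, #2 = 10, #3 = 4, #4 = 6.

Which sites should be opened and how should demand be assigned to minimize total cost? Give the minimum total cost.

Open {North, South}: #1→South 5·4=20, #2→North 2·10=20, #3→North 3·4=12, #4→South 13·6=78.
Loads: North carries 14/16, South carries 10/15. Service 130; fixed 200; total 330.
Next best feasible plan costs 338.

Minimum total cost: 330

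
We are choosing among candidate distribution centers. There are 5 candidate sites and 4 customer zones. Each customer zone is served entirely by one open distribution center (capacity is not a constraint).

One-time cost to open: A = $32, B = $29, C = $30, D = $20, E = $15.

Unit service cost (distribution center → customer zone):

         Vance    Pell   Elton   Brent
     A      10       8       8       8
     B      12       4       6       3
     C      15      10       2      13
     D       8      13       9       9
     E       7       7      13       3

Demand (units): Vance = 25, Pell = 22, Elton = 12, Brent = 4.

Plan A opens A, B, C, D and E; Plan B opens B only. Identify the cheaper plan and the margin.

Plan A is cheaper by 76.

Plan A: {A, B, C, D, E}: Vance→E 7·25=175, Pell→B 4·22=88, Elton→C 2·12=24, Brent→B 3·4=12. Service 299; fixed 126; total 425.
Plan B: {B}: Vance→B 12·25=300, Pell→B 4·22=88, Elton→B 6·12=72, Brent→B 3·4=12. Service 472; fixed 29; total 501.
Difference: |425 − 501| = 76.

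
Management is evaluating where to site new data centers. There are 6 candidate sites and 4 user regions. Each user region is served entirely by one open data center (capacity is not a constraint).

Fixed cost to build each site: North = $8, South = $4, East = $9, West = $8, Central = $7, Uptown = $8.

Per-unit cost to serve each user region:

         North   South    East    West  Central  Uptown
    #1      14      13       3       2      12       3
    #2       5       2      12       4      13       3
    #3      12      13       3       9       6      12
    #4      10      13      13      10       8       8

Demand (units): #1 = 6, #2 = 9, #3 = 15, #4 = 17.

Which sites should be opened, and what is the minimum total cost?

For any fixed open set, each user region goes to its cheapest open site; total = fixed + service.
{South, East, Central}: #1→East 3·6=18, #2→South 2·9=18, #3→East 3·15=45, #4→Central 8·17=136. Service 217; fixed 20; total 237.
{South, East, Uptown}: service 217 + fixed 21 = 238
{South, East, West, Central}: service 211 + fixed 28 = 239
{North, South, East, West, Central, Uptown}: service 211 + fixed 44 = 255
No other subset beats 237.

Open South, East and Central; minimum total cost 237.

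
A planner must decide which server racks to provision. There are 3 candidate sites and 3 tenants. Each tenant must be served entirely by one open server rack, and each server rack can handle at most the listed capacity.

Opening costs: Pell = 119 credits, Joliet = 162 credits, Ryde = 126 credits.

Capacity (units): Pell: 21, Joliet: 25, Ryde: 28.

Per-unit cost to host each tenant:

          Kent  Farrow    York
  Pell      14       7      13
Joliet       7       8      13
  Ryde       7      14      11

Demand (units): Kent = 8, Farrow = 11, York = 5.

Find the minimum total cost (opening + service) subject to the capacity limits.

Open {Joliet}: Kent→Joliet 7·8=56, Farrow→Joliet 8·11=88, York→Joliet 13·5=65.
Loads: Joliet carries 24/25. Service 209; fixed 162; total 371.
Next best feasible plan costs 391.

Minimum total cost: 371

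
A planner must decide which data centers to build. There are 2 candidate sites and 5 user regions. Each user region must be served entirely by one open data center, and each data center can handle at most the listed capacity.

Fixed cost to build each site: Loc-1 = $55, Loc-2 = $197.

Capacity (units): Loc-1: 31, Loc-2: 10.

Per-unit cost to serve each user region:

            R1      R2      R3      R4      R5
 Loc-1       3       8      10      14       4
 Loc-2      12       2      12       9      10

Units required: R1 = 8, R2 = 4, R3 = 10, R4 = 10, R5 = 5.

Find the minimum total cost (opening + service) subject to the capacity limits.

Open {Loc-1, Loc-2}: R1→Loc-1 3·8=24, R2→Loc-1 8·4=32, R3→Loc-1 10·10=100, R4→Loc-2 9·10=90, R5→Loc-1 4·5=20.
Loads: Loc-1 carries 27/31, Loc-2 carries 10/10. Service 266; fixed 252; total 518.
Next best feasible plan costs 574.

Minimum total cost: 518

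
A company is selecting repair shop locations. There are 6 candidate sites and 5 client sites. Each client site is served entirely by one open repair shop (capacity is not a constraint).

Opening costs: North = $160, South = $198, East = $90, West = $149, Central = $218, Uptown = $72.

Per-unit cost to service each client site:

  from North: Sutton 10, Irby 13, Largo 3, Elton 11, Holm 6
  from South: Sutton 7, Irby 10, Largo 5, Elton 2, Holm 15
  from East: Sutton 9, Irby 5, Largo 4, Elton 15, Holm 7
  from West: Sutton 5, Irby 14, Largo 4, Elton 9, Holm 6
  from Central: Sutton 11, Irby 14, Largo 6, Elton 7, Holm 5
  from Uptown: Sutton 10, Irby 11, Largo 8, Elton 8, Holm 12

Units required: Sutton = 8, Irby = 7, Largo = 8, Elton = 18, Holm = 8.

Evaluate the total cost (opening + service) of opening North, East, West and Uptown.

Each client site is assigned to its cheapest site among the open ones.
{North, East, West, Uptown}: Sutton→West 5·8=40, Irby→East 5·7=35, Largo→North 3·8=24, Elton→Uptown 8·18=144, Holm→North 6·8=48. Service 291; fixed 471; total 762.

Total cost: 762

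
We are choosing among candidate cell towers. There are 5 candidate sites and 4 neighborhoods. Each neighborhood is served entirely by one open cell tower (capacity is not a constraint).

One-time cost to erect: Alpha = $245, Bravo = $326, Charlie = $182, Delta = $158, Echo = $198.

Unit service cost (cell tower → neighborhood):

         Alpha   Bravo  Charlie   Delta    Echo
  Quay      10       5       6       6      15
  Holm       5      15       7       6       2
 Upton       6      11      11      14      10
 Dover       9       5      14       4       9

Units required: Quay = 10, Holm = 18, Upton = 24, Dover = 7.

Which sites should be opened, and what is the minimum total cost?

Open Alpha only; minimum total cost 642.

For any fixed open set, each neighborhood goes to its cheapest open site; total = fixed + service.
{Alpha}: Quay→Alpha 10·10=100, Holm→Alpha 5·18=90, Upton→Alpha 6·24=144, Dover→Alpha 9·7=63. Service 397; fixed 245; total 642.
{Echo}: service 489 + fixed 198 = 687
{Delta}: Quay→Delta 6·10=60, Holm→Delta 6·18=108, Upton→Delta 14·24=336, Dover→Delta 4·7=28. Service 532; fixed 158; total 690.
{Alpha, Bravo, Charlie, Delta, Echo}: service 258 + fixed 1109 = 1367
No other subset beats 642.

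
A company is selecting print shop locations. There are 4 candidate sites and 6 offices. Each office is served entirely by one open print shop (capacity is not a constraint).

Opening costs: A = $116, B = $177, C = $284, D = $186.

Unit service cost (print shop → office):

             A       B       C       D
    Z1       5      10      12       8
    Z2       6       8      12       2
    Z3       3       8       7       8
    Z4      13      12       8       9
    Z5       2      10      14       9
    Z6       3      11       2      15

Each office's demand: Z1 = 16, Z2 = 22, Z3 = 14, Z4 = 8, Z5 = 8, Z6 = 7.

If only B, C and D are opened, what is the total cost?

Total cost: 1067

Each office is assigned to its cheapest site among the open ones.
{B, C, D}: Z1→D 8·16=128, Z2→D 2·22=44, Z3→C 7·14=98, Z4→C 8·8=64, Z5→D 9·8=72, Z6→C 2·7=14. Service 420; fixed 647; total 1067.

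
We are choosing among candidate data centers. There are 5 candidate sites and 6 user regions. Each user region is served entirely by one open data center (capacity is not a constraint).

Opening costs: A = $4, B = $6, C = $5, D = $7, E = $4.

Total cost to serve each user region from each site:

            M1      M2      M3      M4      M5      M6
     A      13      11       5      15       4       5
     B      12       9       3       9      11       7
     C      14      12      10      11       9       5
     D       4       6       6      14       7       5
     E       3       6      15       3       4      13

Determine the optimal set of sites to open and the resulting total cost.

Open A and E; minimum total cost 34.

For any fixed open set, each user region goes to its cheapest open site; total = fixed + service.
{A, E}: M1→E 3, M2→E 6, M3→A 5, M4→E 3, M5→A 4, M6→A 5. Service 26; fixed 8; total 34.
{B, E}: service 26 + fixed 10 = 36
{A, B, E}: service 24 + fixed 14 = 38
{A, B, C, D, E}: M1→E 3, M2→D 6, M3→B 3, M4→E 3, M5→A 4, M6→A 5. Service 24; fixed 26; total 50.
No other subset beats 34.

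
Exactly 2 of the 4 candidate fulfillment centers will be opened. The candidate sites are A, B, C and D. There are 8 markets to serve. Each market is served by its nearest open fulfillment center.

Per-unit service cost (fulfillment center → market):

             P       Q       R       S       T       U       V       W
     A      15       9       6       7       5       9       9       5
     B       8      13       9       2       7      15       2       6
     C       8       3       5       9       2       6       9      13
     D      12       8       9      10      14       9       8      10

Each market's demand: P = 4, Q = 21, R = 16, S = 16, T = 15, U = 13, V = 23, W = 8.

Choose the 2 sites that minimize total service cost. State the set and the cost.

With exactly 2 open, each market uses its cheapest among the chosen.
{B, C}: P→B 8·4=32, Q→C 3·21=63, R→C 5·16=80, S→B 2·16=32, T→C 2·15=30, U→C 6·13=78, V→B 2·23=46, W→B 6·8=48. Service cost 409.
{A, B}: service cost 627
{A, C}: service cost 642
Among all 6 size-2 choices, {B, C} is lowest.

Choose B and C; total service cost 409.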